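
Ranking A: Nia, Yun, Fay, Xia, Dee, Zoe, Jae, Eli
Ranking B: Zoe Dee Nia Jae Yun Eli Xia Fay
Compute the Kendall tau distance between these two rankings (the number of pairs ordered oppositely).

15 discordant pairs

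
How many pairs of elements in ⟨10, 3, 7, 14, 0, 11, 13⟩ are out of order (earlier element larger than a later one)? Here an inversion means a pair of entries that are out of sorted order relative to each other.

8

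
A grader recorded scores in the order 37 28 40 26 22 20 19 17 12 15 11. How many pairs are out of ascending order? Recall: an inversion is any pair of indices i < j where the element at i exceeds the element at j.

52

Count, for each position, how many later elements it exceeds:
37: 9
28: 8
40: 8
26: 7
22: 6
20: 5
19: 4
17: 3
12: 1
15: 1
11: 0
Sum: 9 + 8 + 8 + 7 + 6 + 5 + 4 + 3 + 1 + 1 + 0 = 52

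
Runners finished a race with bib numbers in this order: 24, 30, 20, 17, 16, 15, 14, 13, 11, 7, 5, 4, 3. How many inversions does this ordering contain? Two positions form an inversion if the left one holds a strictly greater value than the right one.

77

Element-by-element contributions:
24: 11
30: 11
20: 10
17: 9
16: 8
15: 7
14: 6
13: 5
11: 4
7: 3
5: 2
4: 1
3: 0
Sum: 11 + 11 + 10 + 9 + 8 + 7 + 6 + 5 + 4 + 3 + 2 + 1 + 0 = 77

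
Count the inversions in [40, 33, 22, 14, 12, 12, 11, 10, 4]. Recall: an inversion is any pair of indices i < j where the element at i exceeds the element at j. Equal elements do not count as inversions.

There are 35 inversions.

Element-by-element contributions:
40 → 33, 22, 14, 12, 12, 11, 10, 4 → 8
33 → 22, 14, 12, 12, 11, 10, 4 → 7
22 → 14, 12, 12, 11, 10, 4 → 6
14 → 12, 12, 11, 10, 4 → 5
12 → 11, 10, 4 → 3
12 → 11, 10, 4 → 3
11 → 10, 4 → 2
10 → 4 → 1
4 → none → 0
Sum: 8 + 7 + 6 + 5 + 3 + 3 + 2 + 1 + 0 = 35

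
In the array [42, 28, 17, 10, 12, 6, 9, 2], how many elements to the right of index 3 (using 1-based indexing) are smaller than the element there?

5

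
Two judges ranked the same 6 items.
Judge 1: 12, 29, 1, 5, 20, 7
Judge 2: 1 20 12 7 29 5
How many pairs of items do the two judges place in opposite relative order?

Assign each item its position (1..6) in the first ordering, then rewrite the second ordering as that position sequence:
positions: 12→1, 29→2, 1→3, 5→4, 20→5, 7→6
second ordering as positions: [3, 5, 1, 6, 2, 4]
Discordant pairs = inversions in this position sequence.
3: 1, 2 → 2
5: 1, 2, 4 → 3
1: 0
6: 2, 4 → 2
2: 0
4: 0
Total: 2 + 3 + 0 + 2 + 0 + 0 = 7

7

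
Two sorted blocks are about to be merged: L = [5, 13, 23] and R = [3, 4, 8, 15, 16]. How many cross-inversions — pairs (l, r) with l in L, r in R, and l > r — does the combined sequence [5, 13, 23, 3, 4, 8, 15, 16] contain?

Take each right-half value and tally the left-half values above it:
r = 3: 5, 13, 23 → 3
r = 4: 5, 13, 23 → 3
r = 8: 13, 23 → 2
r = 15: 23 → 1
r = 16: 23 → 1
Cross-inversions: 3 + 3 + 2 + 1 + 1 = 10

10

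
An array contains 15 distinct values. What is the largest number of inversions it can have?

105 inversions

A reversed (strictly descending) arrangement makes every pair an inversion, giving C(15, 2) inversions.
C(15, 2) = 15·14/2 = 105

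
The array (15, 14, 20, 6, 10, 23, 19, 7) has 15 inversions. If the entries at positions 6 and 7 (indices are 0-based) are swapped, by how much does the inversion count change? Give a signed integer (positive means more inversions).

Positions 6 and 7 hold 19 and 7; after swapping, the array is [15, 14, 20, 6, 10, 23, 7, 19].
Element-by-element contributions:
15: 4
14: 3
20: 4
6: 0
10: 1
23: 2
7: 0
19: 0
Sum: 4 + 3 + 4 + 0 + 1 + 2 + 0 + 0 = 14
Change: 14 − 15 = -1

-1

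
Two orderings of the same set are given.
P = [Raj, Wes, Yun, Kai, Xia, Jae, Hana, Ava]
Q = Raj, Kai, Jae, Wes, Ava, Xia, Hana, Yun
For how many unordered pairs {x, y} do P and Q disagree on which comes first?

Assign each item its position (1..8) in the first ordering, then rewrite the second ordering as that position sequence:
positions: Raj→1, Wes→2, Yun→3, Kai→4, Xia→5, Jae→6, Hana→7, Ava→8
second ordering as positions: [1, 4, 6, 2, 8, 5, 7, 3]
Discordant pairs = inversions in this position sequence.
1: 0
4: 2, 3 → 2
6: 2, 5, 3 → 3
2: 0
8: 5, 7, 3 → 3
5: 3 → 1
7: 3 → 1
3: 0
Total: 0 + 2 + 3 + 0 + 3 + 1 + 1 + 0 = 10

10 disagreeing pairs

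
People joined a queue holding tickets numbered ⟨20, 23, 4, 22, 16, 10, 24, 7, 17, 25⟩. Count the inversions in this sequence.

Count, for each position, how many later elements it exceeds:
20 → 4, 16, 10, 7, 17 → 5
23 → 4, 22, 16, 10, 7, 17 → 6
4 → none → 0
22 → 16, 10, 7, 17 → 4
16 → 10, 7 → 2
10 → 7 → 1
24 → 7, 17 → 2
7 → none → 0
17 → none → 0
25 → none → 0
Sum: 5 + 6 + 0 + 4 + 2 + 1 + 2 + 0 + 0 + 0 = 20

20 out-of-order pairs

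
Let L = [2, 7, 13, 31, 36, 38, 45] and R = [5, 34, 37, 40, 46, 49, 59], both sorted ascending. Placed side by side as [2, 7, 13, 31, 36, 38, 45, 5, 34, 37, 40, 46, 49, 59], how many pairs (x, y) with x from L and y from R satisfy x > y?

For each element r of the right run, count left-run elements greater than r:
r = 5: 7, 13, 31, 36, 38, 45 → 6
r = 34: 36, 38, 45 → 3
r = 37: 38, 45 → 2
r = 40: 45 → 1
r = 46: none → 0
r = 49: none → 0
r = 59: none → 0
Cross-inversions: 6 + 3 + 2 + 1 + 0 + 0 + 0 = 12

Cross-inversions: 12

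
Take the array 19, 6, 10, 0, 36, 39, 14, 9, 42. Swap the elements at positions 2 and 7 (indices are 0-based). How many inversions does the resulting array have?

12

Positions 2 and 7 hold 10 and 9; after swapping, the array is [19, 6, 9, 0, 36, 39, 14, 10, 42].
Sweep left to right; for each value list the smaller values that follow it:
19 → 6, 9, 0, 14, 10 → 5
6 → 0 → 1
9 → 0 → 1
0 → none → 0
36 → 14, 10 → 2
39 → 14, 10 → 2
14 → 10 → 1
10 → none → 0
42 → none → 0
Sum: 5 + 1 + 1 + 0 + 2 + 2 + 1 + 0 + 0 = 12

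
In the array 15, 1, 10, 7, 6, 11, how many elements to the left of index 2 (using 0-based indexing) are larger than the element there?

The element at index 2 is 10.
Elements before it: 15, 1
Those larger than 10: 15

1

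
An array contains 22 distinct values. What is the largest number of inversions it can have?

231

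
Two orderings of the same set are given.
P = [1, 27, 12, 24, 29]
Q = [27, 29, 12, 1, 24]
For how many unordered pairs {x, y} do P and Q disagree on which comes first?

Assign each item its position (1..5) in the first ordering, then rewrite the second ordering as that position sequence:
positions: 1→1, 27→2, 12→3, 24→4, 29→5
second ordering as positions: [2, 5, 3, 1, 4]
Discordant pairs = inversions in this position sequence.
2: 1 → 1
5: 3, 1, 4 → 3
3: 1 → 1
1: 0
4: 0
Total: 1 + 3 + 1 + 0 + 0 = 5

Disagreeing pairs: 5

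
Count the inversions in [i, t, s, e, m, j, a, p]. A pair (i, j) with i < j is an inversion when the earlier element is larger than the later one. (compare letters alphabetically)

17 out-of-order pairs

Sweep left to right; for each value list the smaller values that follow it:
i: 2
t: 6
s: 5
e: 1
m: 2
j: 1
a: 0
p: 0
Sum: 2 + 6 + 5 + 1 + 2 + 1 + 0 + 0 = 17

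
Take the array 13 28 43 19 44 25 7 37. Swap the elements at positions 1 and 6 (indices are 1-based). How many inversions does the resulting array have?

16

Positions 1 and 6 hold 13 and 25; after swapping, the array is [25, 28, 43, 19, 44, 13, 7, 37].
Sweep left to right; for each value list the smaller values that follow it:
25 → 19, 13, 7 → 3
28 → 19, 13, 7 → 3
43 → 19, 13, 7, 37 → 4
19 → 13, 7 → 2
44 → 13, 7, 37 → 3
13 → 7 → 1
7 → none → 0
37 → none → 0
Sum: 3 + 3 + 4 + 2 + 3 + 1 + 0 + 0 = 16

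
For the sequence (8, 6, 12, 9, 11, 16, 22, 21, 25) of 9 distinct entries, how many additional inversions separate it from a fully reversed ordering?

Maximum inversions for 9 distinct elements is C(9, 2) = 9·8/2 = 36.
Current inversions — for each element, count later smaller elements:
8: 1
6: 0
12: 2
9: 0
11: 0
16: 0
22: 1
21: 0
25: 0
Current total: 1 + 0 + 2 + 0 + 0 + 0 + 1 + 0 + 0 = 4
Shortfall: 36 − 4 = 32

32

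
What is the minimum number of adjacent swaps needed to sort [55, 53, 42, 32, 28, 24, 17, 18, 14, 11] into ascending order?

Minimum adjacent swaps = number of inversions (each swap of adjacent out-of-order elements removes one inversion and no swap can remove more).
Count inversions — for each element, later elements that are smaller:
55: 53, 42, 32, 28, 24, 17, 18, 14, 11 → 9
53: 42, 32, 28, 24, 17, 18, 14, 11 → 8
42: 32, 28, 24, 17, 18, 14, 11 → 7
32: 28, 24, 17, 18, 14, 11 → 6
28: 24, 17, 18, 14, 11 → 5
24: 17, 18, 14, 11 → 4
17: 14, 11 → 2
18: 14, 11 → 2
14: 11 → 1
11: none → 0
Total inversions: 9 + 8 + 7 + 6 + 5 + 4 + 2 + 2 + 1 + 0 = 44

44 swaps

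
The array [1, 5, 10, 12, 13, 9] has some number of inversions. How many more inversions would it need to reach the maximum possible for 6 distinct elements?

Maximum inversions for 6 distinct elements is C(6, 2) = 6·5/2 = 15.
Current inversions — for each element, count later smaller elements:
1: 0
5: 0
10: 1
12: 1
13: 1
9: 0
Current total: 0 + 0 + 1 + 1 + 1 + 0 = 3
Shortfall: 15 − 3 = 12

12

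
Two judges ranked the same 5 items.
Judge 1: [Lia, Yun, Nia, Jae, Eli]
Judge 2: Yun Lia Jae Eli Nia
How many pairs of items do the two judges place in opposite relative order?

Assign each item its position (1..5) in the first ordering, then rewrite the second ordering as that position sequence:
positions: Lia→1, Yun→2, Nia→3, Jae→4, Eli→5
second ordering as positions: [2, 1, 4, 5, 3]
Discordant pairs = inversions in this position sequence.
2: 1 → 1
1: 0
4: 3 → 1
5: 3 → 1
3: 0
Total: 1 + 0 + 1 + 1 + 0 = 3

3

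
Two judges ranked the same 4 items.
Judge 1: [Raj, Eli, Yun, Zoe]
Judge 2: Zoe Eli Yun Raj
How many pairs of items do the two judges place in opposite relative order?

Assign each item its position (1..4) in the first ordering, then rewrite the second ordering as that position sequence:
positions: Raj→1, Eli→2, Yun→3, Zoe→4
second ordering as positions: [4, 2, 3, 1]
Discordant pairs = inversions in this position sequence.
4: 2, 3, 1 → 3
2: 1 → 1
3: 1 → 1
1: 0
Total: 3 + 1 + 1 + 0 = 5

5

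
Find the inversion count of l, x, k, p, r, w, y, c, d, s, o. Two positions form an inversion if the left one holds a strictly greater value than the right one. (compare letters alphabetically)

28 inversions

Sweep left to right; for each value list the smaller values that follow it:
l: 3
x: 8
k: 2
p: 3
r: 3
w: 4
y: 4
c: 0
d: 0
s: 1
o: 0
Sum: 3 + 8 + 2 + 3 + 3 + 4 + 4 + 0 + 0 + 1 + 0 = 28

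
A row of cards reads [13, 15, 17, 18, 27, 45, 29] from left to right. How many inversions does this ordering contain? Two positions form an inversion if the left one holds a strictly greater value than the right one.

Element-by-element contributions:
13 → none → 0
15 → none → 0
17 → none → 0
18 → none → 0
27 → none → 0
45 → 29 → 1
29 → none → 0
Sum: 0 + 0 + 0 + 0 + 0 + 1 + 0 = 1

1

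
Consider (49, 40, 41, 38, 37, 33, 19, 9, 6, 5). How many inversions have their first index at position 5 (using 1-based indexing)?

The element at index 5 is 37.
Elements after it: 33, 19, 9, 6, 5
Those smaller than 37: 33, 19, 9, 6, 5

5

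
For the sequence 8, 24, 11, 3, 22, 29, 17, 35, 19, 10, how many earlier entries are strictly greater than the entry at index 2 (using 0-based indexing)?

The element at index 2 is 11.
Elements before it: 8, 24
Those larger than 11: 24

1 such element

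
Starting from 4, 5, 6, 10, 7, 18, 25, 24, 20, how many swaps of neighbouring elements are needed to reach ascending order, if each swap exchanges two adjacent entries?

4 swaps

The minimum number of adjacent swaps to sort an array equals its inversion count, since every such swap removes exactly one inversion.
Count inversions — for each element, later elements that are smaller:
4: none → 0
5: none → 0
6: none → 0
10: 7 → 1
7: none → 0
18: none → 0
25: 24, 20 → 2
24: 20 → 1
20: none → 0
Total inversions: 0 + 0 + 0 + 1 + 0 + 0 + 2 + 1 + 0 = 4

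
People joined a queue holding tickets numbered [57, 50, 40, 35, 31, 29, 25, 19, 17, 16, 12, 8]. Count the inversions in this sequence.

66

Sweep left to right; for each value list the smaller values that follow it:
57 → 50, 40, 35, 31, 29, 25, 19, 17, 16, 12, 8 → 11
50 → 40, 35, 31, 29, 25, 19, 17, 16, 12, 8 → 10
40 → 35, 31, 29, 25, 19, 17, 16, 12, 8 → 9
35 → 31, 29, 25, 19, 17, 16, 12, 8 → 8
31 → 29, 25, 19, 17, 16, 12, 8 → 7
29 → 25, 19, 17, 16, 12, 8 → 6
25 → 19, 17, 16, 12, 8 → 5
19 → 17, 16, 12, 8 → 4
17 → 16, 12, 8 → 3
16 → 12, 8 → 2
12 → 8 → 1
8 → none → 0
Sum: 11 + 10 + 9 + 8 + 7 + 6 + 5 + 4 + 3 + 2 + 1 + 0 = 66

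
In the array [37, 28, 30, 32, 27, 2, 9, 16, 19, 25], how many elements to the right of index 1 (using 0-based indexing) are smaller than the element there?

6

The element at index 1 is 28.
Elements after it: 30, 32, 27, 2, 9, 16, 19, 25
Those smaller than 28: 27, 2, 9, 16, 19, 25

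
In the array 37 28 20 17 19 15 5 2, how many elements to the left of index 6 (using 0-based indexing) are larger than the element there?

6

The element at index 6 is 5.
Elements before it: 37, 28, 20, 17, 19, 15
Those larger than 5: 37, 28, 20, 17, 19, 15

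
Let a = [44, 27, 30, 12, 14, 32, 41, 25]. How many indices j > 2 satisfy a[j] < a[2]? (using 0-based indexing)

The element at index 2 is 30.
Elements after it: 12, 14, 32, 41, 25
Those smaller than 30: 12, 14, 25

3 such elements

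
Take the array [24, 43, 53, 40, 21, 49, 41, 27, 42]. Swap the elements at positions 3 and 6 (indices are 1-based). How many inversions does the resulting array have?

Positions 3 and 6 hold 53 and 49; after swapping, the array is [24, 43, 49, 40, 21, 53, 41, 27, 42].
For each element, count later entries that are smaller:
24: 1
43: 5
49: 5
40: 2
21: 0
53: 3
41: 1
27: 0
42: 0
Sum: 1 + 5 + 5 + 2 + 0 + 3 + 1 + 0 + 0 = 17

17 inversions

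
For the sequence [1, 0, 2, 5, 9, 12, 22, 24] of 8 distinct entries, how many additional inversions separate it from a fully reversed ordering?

Maximum inversions for 8 distinct elements is C(8, 2) = 8·7/2 = 28.
Current inversions — for each element, count later smaller elements:
1: 1
0: 0
2: 0
5: 0
9: 0
12: 0
22: 0
24: 0
Current total: 1 + 0 + 0 + 0 + 0 + 0 + 0 + 0 = 1
Shortfall: 28 − 1 = 27

27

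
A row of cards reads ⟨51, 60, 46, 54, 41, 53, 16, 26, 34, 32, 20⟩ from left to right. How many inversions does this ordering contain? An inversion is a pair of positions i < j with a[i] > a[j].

43 inversions

Count, for each position, how many later elements it exceeds:
51: 7
60: 9
46: 6
54: 7
41: 5
53: 5
16: 0
26: 1
34: 2
32: 1
20: 0
Sum: 7 + 9 + 6 + 7 + 5 + 5 + 0 + 1 + 2 + 1 + 0 = 43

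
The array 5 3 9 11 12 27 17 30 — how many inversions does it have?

2 out-of-order pairs

Element-by-element contributions:
5 → 3 → 1
3 → none → 0
9 → none → 0
11 → none → 0
12 → none → 0
27 → 17 → 1
17 → none → 0
30 → none → 0
Sum: 1 + 0 + 0 + 0 + 0 + 1 + 0 + 0 = 2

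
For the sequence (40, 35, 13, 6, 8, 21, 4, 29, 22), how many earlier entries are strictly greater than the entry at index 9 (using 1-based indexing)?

The element at index 9 is 22.
Elements before it: 40, 35, 13, 6, 8, 21, 4, 29
Those larger than 22: 40, 35, 29

3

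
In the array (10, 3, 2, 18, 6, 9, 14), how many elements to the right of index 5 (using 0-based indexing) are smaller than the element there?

0

The element at index 5 is 9.
Elements after it: 14
None of them are smaller than 9.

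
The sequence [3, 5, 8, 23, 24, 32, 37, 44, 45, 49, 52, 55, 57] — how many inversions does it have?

0

Element-by-element contributions:
3: 0
5: 0
8: 0
23: 0
24: 0
32: 0
37: 0
44: 0
45: 0
49: 0
52: 0
55: 0
57: 0
Sum: 0 + 0 + 0 + 0 + 0 + 0 + 0 + 0 + 0 + 0 + 0 + 0 + 0 = 0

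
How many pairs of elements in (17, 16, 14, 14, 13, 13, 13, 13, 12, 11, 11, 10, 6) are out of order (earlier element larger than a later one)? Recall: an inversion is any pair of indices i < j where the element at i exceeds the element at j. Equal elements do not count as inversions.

70

Element-by-element contributions:
17: 12
16: 11
14: 9
14: 9
13: 5
13: 5
13: 5
13: 5
12: 4
11: 2
11: 2
10: 1
6: 0
Sum: 12 + 11 + 9 + 9 + 5 + 5 + 5 + 5 + 4 + 2 + 2 + 1 + 0 = 70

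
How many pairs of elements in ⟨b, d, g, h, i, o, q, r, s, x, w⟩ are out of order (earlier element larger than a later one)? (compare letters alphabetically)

There is 1 inversion.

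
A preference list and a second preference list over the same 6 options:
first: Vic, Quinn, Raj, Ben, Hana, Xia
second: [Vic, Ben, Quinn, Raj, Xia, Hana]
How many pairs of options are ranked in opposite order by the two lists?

3

Assign each item its position (1..6) in the first ordering, then rewrite the second ordering as that position sequence:
positions: Vic→1, Quinn→2, Raj→3, Ben→4, Hana→5, Xia→6
second ordering as positions: [1, 4, 2, 3, 6, 5]
Discordant pairs = inversions in this position sequence.
1: 0
4: 2, 3 → 2
2: 0
3: 0
6: 5 → 1
5: 0
Total: 0 + 2 + 0 + 0 + 1 + 0 = 3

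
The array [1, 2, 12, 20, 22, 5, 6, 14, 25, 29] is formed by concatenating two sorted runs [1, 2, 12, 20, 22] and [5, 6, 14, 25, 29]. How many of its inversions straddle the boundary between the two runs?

8 cross-inversions

For each element r of the right run, count left-run elements greater than r:
r = 5: 12, 20, 22 → 3
r = 6: 12, 20, 22 → 3
r = 14: 20, 22 → 2
r = 25: none → 0
r = 29: none → 0
Cross-inversions: 3 + 3 + 2 + 0 + 0 = 8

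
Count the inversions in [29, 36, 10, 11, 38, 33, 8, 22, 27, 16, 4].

36

Count, for each position, how many later elements it exceeds:
29: 7
36: 8
10: 2
11: 2
38: 6
33: 5
8: 1
22: 2
27: 2
16: 1
4: 0
Sum: 7 + 8 + 2 + 2 + 6 + 5 + 1 + 2 + 2 + 1 + 0 = 36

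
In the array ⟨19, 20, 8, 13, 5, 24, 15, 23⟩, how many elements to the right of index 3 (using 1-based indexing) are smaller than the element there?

The element at index 3 is 8.
Elements after it: 13, 5, 24, 15, 23
Those smaller than 8: 5

1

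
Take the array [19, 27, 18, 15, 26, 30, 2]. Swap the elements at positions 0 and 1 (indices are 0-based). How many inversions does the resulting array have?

13

Positions 0 and 1 hold 19 and 27; after swapping, the array is [27, 19, 18, 15, 26, 30, 2].
Sweep left to right; for each value list the smaller values that follow it:
27 → 19, 18, 15, 26, 2 → 5
19 → 18, 15, 2 → 3
18 → 15, 2 → 2
15 → 2 → 1
26 → 2 → 1
30 → 2 → 1
2 → none → 0
Sum: 5 + 3 + 2 + 1 + 1 + 1 + 0 = 13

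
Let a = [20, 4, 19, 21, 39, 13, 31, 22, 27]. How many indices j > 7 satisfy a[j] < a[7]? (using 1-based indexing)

The element at index 7 is 31.
Elements after it: 22, 27
Those smaller than 31: 22, 27

2 such elements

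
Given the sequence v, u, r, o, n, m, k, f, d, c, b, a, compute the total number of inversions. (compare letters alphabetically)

66

Count, for each position, how many later elements it exceeds:
v: 11
u: 10
r: 9
o: 8
n: 7
m: 6
k: 5
f: 4
d: 3
c: 2
b: 1
a: 0
Sum: 11 + 10 + 9 + 8 + 7 + 6 + 5 + 4 + 3 + 2 + 1 + 0 = 66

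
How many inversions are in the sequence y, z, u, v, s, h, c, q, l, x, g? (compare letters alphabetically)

41 inversions

Element-by-element contributions:
y → u, v, s, h, c, q, l, x, g → 9
z → u, v, s, h, c, q, l, x, g → 9
u → s, h, c, q, l, g → 6
v → s, h, c, q, l, g → 6
s → h, c, q, l, g → 5
h → c, g → 2
c → none → 0
q → l, g → 2
l → g → 1
x → g → 1
g → none → 0
Sum: 9 + 9 + 6 + 6 + 5 + 2 + 0 + 2 + 1 + 1 + 0 = 41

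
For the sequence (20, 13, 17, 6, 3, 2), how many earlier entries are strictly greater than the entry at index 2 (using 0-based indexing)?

1

The element at index 2 is 17.
Elements before it: 20, 13
Those larger than 17: 20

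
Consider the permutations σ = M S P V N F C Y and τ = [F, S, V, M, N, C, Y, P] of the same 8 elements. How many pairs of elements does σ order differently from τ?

Assign each item its position (1..8) in the first ordering, then rewrite the second ordering as that position sequence:
positions: M→1, S→2, P→3, V→4, N→5, F→6, C→7, Y→8
second ordering as positions: [6, 2, 4, 1, 5, 7, 8, 3]
Discordant pairs = inversions in this position sequence.
6: 2, 4, 1, 5, 3 → 5
2: 1 → 1
4: 1, 3 → 2
1: 0
5: 3 → 1
7: 3 → 1
8: 3 → 1
3: 0
Total: 5 + 1 + 2 + 0 + 1 + 1 + 1 + 0 = 11

11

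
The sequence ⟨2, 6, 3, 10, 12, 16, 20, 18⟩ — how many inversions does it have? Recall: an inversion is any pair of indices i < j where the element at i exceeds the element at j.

Sweep left to right; for each value list the smaller values that follow it:
2: 0
6: 1
3: 0
10: 0
12: 0
16: 0
20: 1
18: 0
Sum: 0 + 1 + 0 + 0 + 0 + 0 + 1 + 0 = 2

2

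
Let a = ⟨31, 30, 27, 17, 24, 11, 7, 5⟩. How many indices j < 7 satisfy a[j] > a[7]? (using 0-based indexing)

7

The element at index 7 is 5.
Elements before it: 31, 30, 27, 17, 24, 11, 7
Those larger than 5: 31, 30, 27, 17, 24, 11, 7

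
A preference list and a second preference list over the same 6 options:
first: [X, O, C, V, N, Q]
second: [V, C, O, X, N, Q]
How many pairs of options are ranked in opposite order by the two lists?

Assign each item its position (1..6) in the first ordering, then rewrite the second ordering as that position sequence:
positions: X→1, O→2, C→3, V→4, N→5, Q→6
second ordering as positions: [4, 3, 2, 1, 5, 6]
Discordant pairs = inversions in this position sequence.
4: 3, 2, 1 → 3
3: 2, 1 → 2
2: 1 → 1
1: 0
5: 0
6: 0
Total: 3 + 2 + 1 + 0 + 0 + 0 = 6

6 pairs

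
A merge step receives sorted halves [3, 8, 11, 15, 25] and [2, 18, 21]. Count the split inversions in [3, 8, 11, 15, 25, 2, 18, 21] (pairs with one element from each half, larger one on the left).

7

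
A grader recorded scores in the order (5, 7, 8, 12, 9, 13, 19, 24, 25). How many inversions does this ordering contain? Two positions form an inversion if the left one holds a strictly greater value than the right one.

1

Element-by-element contributions:
5 → none → 0
7 → none → 0
8 → none → 0
12 → 9 → 1
9 → none → 0
13 → none → 0
19 → none → 0
24 → none → 0
25 → none → 0
Sum: 0 + 0 + 0 + 1 + 0 + 0 + 0 + 0 + 0 = 1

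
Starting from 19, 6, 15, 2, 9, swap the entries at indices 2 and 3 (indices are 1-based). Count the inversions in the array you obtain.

Positions 2 and 3 hold 6 and 15; after swapping, the array is [19, 15, 6, 2, 9].
Sweep left to right; for each value list the smaller values that follow it:
19 → 15, 6, 2, 9 → 4
15 → 6, 2, 9 → 3
6 → 2 → 1
2 → none → 0
9 → none → 0
Sum: 4 + 3 + 1 + 0 + 0 = 8

8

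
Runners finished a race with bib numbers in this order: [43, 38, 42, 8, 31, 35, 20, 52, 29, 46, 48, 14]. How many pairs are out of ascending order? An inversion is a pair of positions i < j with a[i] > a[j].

Count, for each position, how many later elements it exceeds:
43 → 38, 42, 8, 31, 35, 20, 29, 14 → 8
38 → 8, 31, 35, 20, 29, 14 → 6
42 → 8, 31, 35, 20, 29, 14 → 6
8 → none → 0
31 → 20, 29, 14 → 3
35 → 20, 29, 14 → 3
20 → 14 → 1
52 → 29, 46, 48, 14 → 4
29 → 14 → 1
46 → 14 → 1
48 → 14 → 1
14 → none → 0
Sum: 8 + 6 + 6 + 0 + 3 + 3 + 1 + 4 + 1 + 1 + 1 + 0 = 34

34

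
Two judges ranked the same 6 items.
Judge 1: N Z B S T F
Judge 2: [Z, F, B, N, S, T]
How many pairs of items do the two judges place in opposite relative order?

Discordant pairs: 6

Assign each item its position (1..6) in the first ordering, then rewrite the second ordering as that position sequence:
positions: N→1, Z→2, B→3, S→4, T→5, F→6
second ordering as positions: [2, 6, 3, 1, 4, 5]
Discordant pairs = inversions in this position sequence.
2: 1 → 1
6: 3, 1, 4, 5 → 4
3: 1 → 1
1: 0
4: 0
5: 0
Total: 1 + 4 + 1 + 0 + 0 + 0 = 6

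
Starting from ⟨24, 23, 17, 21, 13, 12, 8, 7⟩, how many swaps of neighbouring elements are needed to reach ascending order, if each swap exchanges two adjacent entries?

27 adjacent swaps

Each adjacent swap fixes exactly one inversion, so the minimum swap count equals the number of inversions.
Count inversions — for each element, later elements that are smaller:
24: 23, 17, 21, 13, 12, 8, 7 → 7
23: 17, 21, 13, 12, 8, 7 → 6
17: 13, 12, 8, 7 → 4
21: 13, 12, 8, 7 → 4
13: 12, 8, 7 → 3
12: 8, 7 → 2
8: 7 → 1
7: none → 0
Total inversions: 7 + 6 + 4 + 4 + 3 + 2 + 1 + 0 = 27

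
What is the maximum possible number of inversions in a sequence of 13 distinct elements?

78 inversions

A reversed (strictly descending) arrangement makes every pair an inversion, giving C(13, 2) inversions.
C(13, 2) = 13·12/2 = 78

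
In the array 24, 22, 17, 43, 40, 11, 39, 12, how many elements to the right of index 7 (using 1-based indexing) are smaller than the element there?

1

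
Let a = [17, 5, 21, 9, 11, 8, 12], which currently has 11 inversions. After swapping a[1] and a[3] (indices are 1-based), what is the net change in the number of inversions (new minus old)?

Positions 1 and 3 hold 17 and 21; after swapping, the array is [21, 5, 17, 9, 11, 8, 12].
Count, for each position, how many later elements it exceeds:
21: 6
5: 0
17: 4
9: 1
11: 1
8: 0
12: 0
Sum: 6 + 0 + 4 + 1 + 1 + 0 + 0 = 12
Change: 12 − 11 = +1

+1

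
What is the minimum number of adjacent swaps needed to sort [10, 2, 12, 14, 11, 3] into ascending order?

7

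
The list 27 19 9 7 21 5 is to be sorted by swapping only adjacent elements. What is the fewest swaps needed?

Each adjacent swap fixes exactly one inversion, so the minimum swap count equals the number of inversions.
Count inversions — for each element, later elements that are smaller:
27: 19, 9, 7, 21, 5 → 5
19: 9, 7, 5 → 3
9: 7, 5 → 2
7: 5 → 1
21: 5 → 1
5: none → 0
Total inversions: 5 + 3 + 2 + 1 + 1 + 0 = 12

12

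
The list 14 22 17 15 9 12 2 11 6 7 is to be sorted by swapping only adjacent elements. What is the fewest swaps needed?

Adjacent swaps: 36

Minimum adjacent swaps = number of inversions (each swap of adjacent out-of-order elements removes one inversion and no swap can remove more).
Count inversions — for each element, later elements that are smaller:
14: 9, 12, 2, 11, 6, 7 → 6
22: 17, 15, 9, 12, 2, 11, 6, 7 → 8
17: 15, 9, 12, 2, 11, 6, 7 → 7
15: 9, 12, 2, 11, 6, 7 → 6
9: 2, 6, 7 → 3
12: 2, 11, 6, 7 → 4
2: none → 0
11: 6, 7 → 2
6: none → 0
7: none → 0
Total inversions: 6 + 8 + 7 + 6 + 3 + 4 + 0 + 2 + 0 + 0 = 36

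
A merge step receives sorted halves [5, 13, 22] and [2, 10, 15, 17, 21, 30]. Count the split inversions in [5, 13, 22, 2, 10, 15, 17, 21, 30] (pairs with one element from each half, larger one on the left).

Cross-inversions: 8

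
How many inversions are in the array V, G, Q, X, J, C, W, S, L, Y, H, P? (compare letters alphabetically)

33

Count, for each position, how many later elements it exceeds:
V: 8
G: 1
Q: 5
X: 7
J: 2
C: 0
W: 4
S: 3
L: 1
Y: 2
H: 0
P: 0
Sum: 8 + 1 + 5 + 7 + 2 + 0 + 4 + 3 + 1 + 2 + 0 + 0 = 33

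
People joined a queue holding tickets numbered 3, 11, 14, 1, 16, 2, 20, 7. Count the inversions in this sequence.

11 inversions

Element-by-element contributions:
3: 2
11: 3
14: 3
1: 0
16: 2
2: 0
20: 1
7: 0
Sum: 2 + 3 + 3 + 0 + 2 + 0 + 1 + 0 = 11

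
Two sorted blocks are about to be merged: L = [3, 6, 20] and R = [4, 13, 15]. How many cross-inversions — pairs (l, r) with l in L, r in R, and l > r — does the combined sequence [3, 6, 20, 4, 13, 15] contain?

For each element r of the right run, count left-run elements greater than r:
r = 4: 6, 20 → 2
r = 13: 20 → 1
r = 15: 20 → 1
Cross-inversions: 2 + 1 + 1 = 4

4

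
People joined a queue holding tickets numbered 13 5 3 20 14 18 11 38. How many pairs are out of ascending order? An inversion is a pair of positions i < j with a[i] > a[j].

9

Element-by-element contributions:
13: 3
5: 1
3: 0
20: 3
14: 1
18: 1
11: 0
38: 0
Sum: 3 + 1 + 0 + 3 + 1 + 1 + 0 + 0 = 9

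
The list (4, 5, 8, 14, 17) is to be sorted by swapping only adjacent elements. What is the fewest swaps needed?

There are 0 adjacent swaps.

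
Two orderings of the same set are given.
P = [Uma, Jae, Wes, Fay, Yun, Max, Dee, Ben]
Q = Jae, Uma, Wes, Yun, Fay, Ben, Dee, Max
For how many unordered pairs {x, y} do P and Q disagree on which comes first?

5

Assign each item its position (1..8) in the first ordering, then rewrite the second ordering as that position sequence:
positions: Uma→1, Jae→2, Wes→3, Fay→4, Yun→5, Max→6, Dee→7, Ben→8
second ordering as positions: [2, 1, 3, 5, 4, 8, 7, 6]
Discordant pairs = inversions in this position sequence.
2: 1 → 1
1: 0
3: 0
5: 4 → 1
4: 0
8: 7, 6 → 2
7: 6 → 1
6: 0
Total: 1 + 0 + 0 + 1 + 0 + 2 + 1 + 0 = 5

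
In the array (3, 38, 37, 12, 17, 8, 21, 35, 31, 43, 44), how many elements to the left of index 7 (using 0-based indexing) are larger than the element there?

2

The element at index 7 is 35.
Elements before it: 3, 38, 37, 12, 17, 8, 21
Those larger than 35: 38, 37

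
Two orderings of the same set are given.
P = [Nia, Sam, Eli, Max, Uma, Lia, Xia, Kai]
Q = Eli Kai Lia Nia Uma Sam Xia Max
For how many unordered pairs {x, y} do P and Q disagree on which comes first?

Assign each item its position (1..8) in the first ordering, then rewrite the second ordering as that position sequence:
positions: Nia→1, Sam→2, Eli→3, Max→4, Uma→5, Lia→6, Xia→7, Kai→8
second ordering as positions: [3, 8, 6, 1, 5, 2, 7, 4]
Discordant pairs = inversions in this position sequence.
3: 1, 2 → 2
8: 6, 1, 5, 2, 7, 4 → 6
6: 1, 5, 2, 4 → 4
1: 0
5: 2, 4 → 2
2: 0
7: 4 → 1
4: 0
Total: 2 + 6 + 4 + 0 + 2 + 0 + 1 + 0 = 15

15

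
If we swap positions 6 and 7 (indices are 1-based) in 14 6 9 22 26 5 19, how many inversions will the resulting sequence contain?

There are 10 inversions.

Positions 6 and 7 hold 5 and 19; after swapping, the array is [14, 6, 9, 22, 26, 19, 5].
Count, for each position, how many later elements it exceeds:
14: 3
6: 1
9: 1
22: 2
26: 2
19: 1
5: 0
Sum: 3 + 1 + 1 + 2 + 2 + 1 + 0 = 10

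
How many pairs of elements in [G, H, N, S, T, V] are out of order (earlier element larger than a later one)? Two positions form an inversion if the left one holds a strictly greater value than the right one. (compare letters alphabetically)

0

Inversion pairs (indices are 1-based):
(none)
That's 0 pairs.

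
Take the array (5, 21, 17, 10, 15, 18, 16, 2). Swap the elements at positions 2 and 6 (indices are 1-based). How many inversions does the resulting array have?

15 inversions

Positions 2 and 6 hold 21 and 18; after swapping, the array is [5, 18, 17, 10, 15, 21, 16, 2].
Element-by-element contributions:
5: 1
18: 5
17: 4
10: 1
15: 1
21: 2
16: 1
2: 0
Sum: 1 + 5 + 4 + 1 + 1 + 2 + 1 + 0 = 15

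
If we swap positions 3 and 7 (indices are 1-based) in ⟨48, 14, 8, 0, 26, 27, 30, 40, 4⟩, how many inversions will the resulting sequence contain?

Positions 3 and 7 hold 8 and 30; after swapping, the array is [48, 14, 30, 0, 26, 27, 8, 40, 4].
Sweep left to right; for each value list the smaller values that follow it:
48 → 14, 30, 0, 26, 27, 8, 40, 4 → 8
14 → 0, 8, 4 → 3
30 → 0, 26, 27, 8, 4 → 5
0 → none → 0
26 → 8, 4 → 2
27 → 8, 4 → 2
8 → 4 → 1
40 → 4 → 1
4 → none → 0
Sum: 8 + 3 + 5 + 0 + 2 + 2 + 1 + 1 + 0 = 22

22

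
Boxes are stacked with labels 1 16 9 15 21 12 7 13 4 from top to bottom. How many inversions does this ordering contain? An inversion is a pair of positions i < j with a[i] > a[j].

There are 20 inversions.

Sweep left to right; for each value list the smaller values that follow it:
1 → none → 0
16 → 9, 15, 12, 7, 13, 4 → 6
9 → 7, 4 → 2
15 → 12, 7, 13, 4 → 4
21 → 12, 7, 13, 4 → 4
12 → 7, 4 → 2
7 → 4 → 1
13 → 4 → 1
4 → none → 0
Sum: 0 + 6 + 2 + 4 + 4 + 2 + 1 + 1 + 0 = 20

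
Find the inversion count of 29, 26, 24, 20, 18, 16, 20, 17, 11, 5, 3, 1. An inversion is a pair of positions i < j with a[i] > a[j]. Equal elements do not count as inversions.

62

For each element, count later entries that are smaller:
29 → 26, 24, 20, 18, 16, 20, 17, 11, 5, 3, 1 → 11
26 → 24, 20, 18, 16, 20, 17, 11, 5, 3, 1 → 10
24 → 20, 18, 16, 20, 17, 11, 5, 3, 1 → 9
20 → 18, 16, 17, 11, 5, 3, 1 → 7
18 → 16, 17, 11, 5, 3, 1 → 6
16 → 11, 5, 3, 1 → 4
20 → 17, 11, 5, 3, 1 → 5
17 → 11, 5, 3, 1 → 4
11 → 5, 3, 1 → 3
5 → 3, 1 → 2
3 → 1 → 1
1 → none → 0
Sum: 11 + 10 + 9 + 7 + 6 + 4 + 5 + 4 + 3 + 2 + 1 + 0 = 62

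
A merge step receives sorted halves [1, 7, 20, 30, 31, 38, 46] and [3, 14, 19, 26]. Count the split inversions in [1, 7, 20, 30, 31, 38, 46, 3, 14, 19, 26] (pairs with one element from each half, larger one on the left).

20 cross-inversions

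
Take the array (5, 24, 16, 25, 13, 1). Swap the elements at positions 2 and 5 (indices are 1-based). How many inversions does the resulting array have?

Positions 2 and 5 hold 24 and 13; after swapping, the array is [5, 13, 16, 25, 24, 1].
Sweep left to right; for each value list the smaller values that follow it:
5 → 1 → 1
13 → 1 → 1
16 → 1 → 1
25 → 24, 1 → 2
24 → 1 → 1
1 → none → 0
Sum: 1 + 1 + 1 + 2 + 1 + 0 = 6

6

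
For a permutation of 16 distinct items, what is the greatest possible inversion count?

A reversed (strictly descending) arrangement makes every pair an inversion, giving C(16, 2) inversions.
C(16, 2) = 16·15/2 = 120

120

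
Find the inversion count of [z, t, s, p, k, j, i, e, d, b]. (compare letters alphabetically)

Inversions: 45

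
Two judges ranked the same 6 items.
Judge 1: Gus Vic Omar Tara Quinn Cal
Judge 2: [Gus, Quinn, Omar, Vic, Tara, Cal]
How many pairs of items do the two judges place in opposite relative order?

Assign each item its position (1..6) in the first ordering, then rewrite the second ordering as that position sequence:
positions: Gus→1, Vic→2, Omar→3, Tara→4, Quinn→5, Cal→6
second ordering as positions: [1, 5, 3, 2, 4, 6]
Discordant pairs = inversions in this position sequence.
1: 0
5: 3, 2, 4 → 3
3: 2 → 1
2: 0
4: 0
6: 0
Total: 0 + 3 + 1 + 0 + 0 + 0 = 4

4 discordant pairs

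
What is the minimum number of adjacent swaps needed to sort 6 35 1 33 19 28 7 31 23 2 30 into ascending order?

There are 28 adjacent swaps.

Each adjacent swap fixes exactly one inversion, so the minimum swap count equals the number of inversions.
Count inversions — for each element, later elements that are smaller:
6: 1, 2 → 2
35: 1, 33, 19, 28, 7, 31, 23, 2, 30 → 9
1: none → 0
33: 19, 28, 7, 31, 23, 2, 30 → 7
19: 7, 2 → 2
28: 7, 23, 2 → 3
7: 2 → 1
31: 23, 2, 30 → 3
23: 2 → 1
2: none → 0
30: none → 0
Total inversions: 2 + 9 + 0 + 7 + 2 + 3 + 1 + 3 + 1 + 0 + 0 = 28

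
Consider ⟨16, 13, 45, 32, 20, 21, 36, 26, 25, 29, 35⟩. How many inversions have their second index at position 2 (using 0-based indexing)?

0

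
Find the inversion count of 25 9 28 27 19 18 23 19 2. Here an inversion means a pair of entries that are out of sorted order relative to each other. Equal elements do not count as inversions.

24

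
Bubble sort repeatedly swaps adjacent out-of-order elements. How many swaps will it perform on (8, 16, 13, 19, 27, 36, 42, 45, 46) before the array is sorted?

Minimum adjacent swaps = number of inversions (each swap of adjacent out-of-order elements removes one inversion and no swap can remove more).
Count inversions — for each element, later elements that are smaller:
8: none → 0
16: 13 → 1
13: none → 0
19: none → 0
27: none → 0
36: none → 0
42: none → 0
45: none → 0
46: none → 0
Total inversions: 0 + 1 + 0 + 0 + 0 + 0 + 0 + 0 + 0 = 1

1 swap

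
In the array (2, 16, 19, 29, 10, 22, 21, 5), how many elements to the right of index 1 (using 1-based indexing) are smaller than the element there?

The element at index 1 is 2.
Elements after it: 16, 19, 29, 10, 22, 21, 5
None of them are smaller than 2.

0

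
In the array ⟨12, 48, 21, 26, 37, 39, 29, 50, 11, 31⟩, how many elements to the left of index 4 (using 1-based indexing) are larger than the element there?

The element at index 4 is 26.
Elements before it: 12, 48, 21
Those larger than 26: 48

1 such element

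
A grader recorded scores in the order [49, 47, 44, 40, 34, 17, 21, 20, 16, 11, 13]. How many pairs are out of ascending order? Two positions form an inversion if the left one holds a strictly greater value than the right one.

52

For each element, count later entries that are smaller:
49: 10
47: 9
44: 8
40: 7
34: 6
17: 3
21: 4
20: 3
16: 2
11: 0
13: 0
Sum: 10 + 9 + 8 + 7 + 6 + 3 + 4 + 3 + 2 + 0 + 0 = 52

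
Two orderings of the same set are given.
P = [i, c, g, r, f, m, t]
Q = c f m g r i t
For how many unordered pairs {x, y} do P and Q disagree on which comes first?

Assign each item its position (1..7) in the first ordering, then rewrite the second ordering as that position sequence:
positions: i→1, c→2, g→3, r→4, f→5, m→6, t→7
second ordering as positions: [2, 5, 6, 3, 4, 1, 7]
Discordant pairs = inversions in this position sequence.
2: 1 → 1
5: 3, 4, 1 → 3
6: 3, 4, 1 → 3
3: 1 → 1
4: 1 → 1
1: 0
7: 0
Total: 1 + 3 + 3 + 1 + 1 + 0 + 0 = 9

There are 9 disagreeing pairs.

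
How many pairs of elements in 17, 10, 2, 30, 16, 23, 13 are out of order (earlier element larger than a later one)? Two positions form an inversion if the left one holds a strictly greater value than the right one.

For each element, count later entries that are smaller:
17 → 10, 2, 16, 13 → 4
10 → 2 → 1
2 → none → 0
30 → 16, 23, 13 → 3
16 → 13 → 1
23 → 13 → 1
13 → none → 0
Sum: 4 + 1 + 0 + 3 + 1 + 1 + 0 = 10

Inversions: 10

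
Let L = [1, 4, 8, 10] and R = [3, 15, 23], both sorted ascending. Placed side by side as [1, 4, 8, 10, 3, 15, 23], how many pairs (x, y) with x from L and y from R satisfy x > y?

Take each right-half value and tally the left-half values above it:
r = 3: 4, 8, 10 → 3
r = 15: none → 0
r = 23: none → 0
Cross-inversions: 3 + 0 + 0 = 3

3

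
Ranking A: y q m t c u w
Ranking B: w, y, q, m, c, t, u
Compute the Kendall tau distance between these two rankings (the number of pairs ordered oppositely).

Assign each item its position (1..7) in the first ordering, then rewrite the second ordering as that position sequence:
positions: y→1, q→2, m→3, t→4, c→5, u→6, w→7
second ordering as positions: [7, 1, 2, 3, 5, 4, 6]
Discordant pairs = inversions in this position sequence.
7: 1, 2, 3, 5, 4, 6 → 6
1: 0
2: 0
3: 0
5: 4 → 1
4: 0
6: 0
Total: 6 + 0 + 0 + 0 + 1 + 0 + 0 = 7

7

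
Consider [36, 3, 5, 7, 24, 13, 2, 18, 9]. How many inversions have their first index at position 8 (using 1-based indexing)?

The element at index 8 is 18.
Elements after it: 9
Those smaller than 18: 9

1 such element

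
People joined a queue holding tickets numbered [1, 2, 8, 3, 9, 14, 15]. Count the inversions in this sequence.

Element-by-element contributions:
1 → none → 0
2 → none → 0
8 → 3 → 1
3 → none → 0
9 → none → 0
14 → none → 0
15 → none → 0
Sum: 0 + 0 + 1 + 0 + 0 + 0 + 0 = 1

1 inversion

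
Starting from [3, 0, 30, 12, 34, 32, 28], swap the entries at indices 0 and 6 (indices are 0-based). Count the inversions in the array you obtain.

9 inversions

Positions 0 and 6 hold 3 and 28; after swapping, the array is [28, 0, 30, 12, 34, 32, 3].
Count, for each position, how many later elements it exceeds:
28: 3
0: 0
30: 2
12: 1
34: 2
32: 1
3: 0
Sum: 3 + 0 + 2 + 1 + 2 + 1 + 0 = 9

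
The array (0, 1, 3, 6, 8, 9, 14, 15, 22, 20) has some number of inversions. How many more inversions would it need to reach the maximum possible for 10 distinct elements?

Maximum inversions for 10 distinct elements is C(10, 2) = 10·9/2 = 45.
Current inversions — for each element, count later smaller elements:
0: 0
1: 0
3: 0
6: 0
8: 0
9: 0
14: 0
15: 0
22: 1
20: 0
Current total: 0 + 0 + 0 + 0 + 0 + 0 + 0 + 0 + 1 + 0 = 1
Shortfall: 45 − 1 = 44

44 inversions short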